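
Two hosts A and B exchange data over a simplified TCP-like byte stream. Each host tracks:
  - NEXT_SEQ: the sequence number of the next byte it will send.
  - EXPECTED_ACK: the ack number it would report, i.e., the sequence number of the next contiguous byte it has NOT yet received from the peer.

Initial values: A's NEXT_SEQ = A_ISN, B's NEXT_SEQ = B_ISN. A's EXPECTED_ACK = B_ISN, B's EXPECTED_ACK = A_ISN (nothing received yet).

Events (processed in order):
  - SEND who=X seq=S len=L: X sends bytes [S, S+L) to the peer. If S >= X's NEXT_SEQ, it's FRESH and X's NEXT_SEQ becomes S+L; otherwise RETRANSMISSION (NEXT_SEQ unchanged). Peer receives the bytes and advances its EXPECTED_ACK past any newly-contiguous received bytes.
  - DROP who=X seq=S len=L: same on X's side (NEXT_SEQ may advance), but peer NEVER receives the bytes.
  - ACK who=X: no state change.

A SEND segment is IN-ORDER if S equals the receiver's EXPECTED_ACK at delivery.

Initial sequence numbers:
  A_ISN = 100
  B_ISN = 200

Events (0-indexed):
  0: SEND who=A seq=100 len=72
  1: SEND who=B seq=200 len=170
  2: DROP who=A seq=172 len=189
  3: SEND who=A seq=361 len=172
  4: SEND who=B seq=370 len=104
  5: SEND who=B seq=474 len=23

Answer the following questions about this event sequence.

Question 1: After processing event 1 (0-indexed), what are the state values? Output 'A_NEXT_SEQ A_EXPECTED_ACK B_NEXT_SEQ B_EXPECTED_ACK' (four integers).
After event 0: A_seq=172 A_ack=200 B_seq=200 B_ack=172
After event 1: A_seq=172 A_ack=370 B_seq=370 B_ack=172

172 370 370 172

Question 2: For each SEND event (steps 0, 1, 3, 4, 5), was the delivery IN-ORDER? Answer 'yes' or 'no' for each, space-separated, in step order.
Step 0: SEND seq=100 -> in-order
Step 1: SEND seq=200 -> in-order
Step 3: SEND seq=361 -> out-of-order
Step 4: SEND seq=370 -> in-order
Step 5: SEND seq=474 -> in-order

Answer: yes yes no yes yes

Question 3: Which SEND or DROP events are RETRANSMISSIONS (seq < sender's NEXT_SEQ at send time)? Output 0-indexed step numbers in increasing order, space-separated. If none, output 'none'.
Step 0: SEND seq=100 -> fresh
Step 1: SEND seq=200 -> fresh
Step 2: DROP seq=172 -> fresh
Step 3: SEND seq=361 -> fresh
Step 4: SEND seq=370 -> fresh
Step 5: SEND seq=474 -> fresh

Answer: none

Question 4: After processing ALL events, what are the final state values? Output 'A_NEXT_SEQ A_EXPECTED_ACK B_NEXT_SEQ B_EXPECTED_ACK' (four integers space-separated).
After event 0: A_seq=172 A_ack=200 B_seq=200 B_ack=172
After event 1: A_seq=172 A_ack=370 B_seq=370 B_ack=172
After event 2: A_seq=361 A_ack=370 B_seq=370 B_ack=172
After event 3: A_seq=533 A_ack=370 B_seq=370 B_ack=172
After event 4: A_seq=533 A_ack=474 B_seq=474 B_ack=172
After event 5: A_seq=533 A_ack=497 B_seq=497 B_ack=172

Answer: 533 497 497 172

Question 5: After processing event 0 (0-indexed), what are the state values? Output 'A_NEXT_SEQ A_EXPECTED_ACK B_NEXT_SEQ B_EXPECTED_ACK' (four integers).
After event 0: A_seq=172 A_ack=200 B_seq=200 B_ack=172

172 200 200 172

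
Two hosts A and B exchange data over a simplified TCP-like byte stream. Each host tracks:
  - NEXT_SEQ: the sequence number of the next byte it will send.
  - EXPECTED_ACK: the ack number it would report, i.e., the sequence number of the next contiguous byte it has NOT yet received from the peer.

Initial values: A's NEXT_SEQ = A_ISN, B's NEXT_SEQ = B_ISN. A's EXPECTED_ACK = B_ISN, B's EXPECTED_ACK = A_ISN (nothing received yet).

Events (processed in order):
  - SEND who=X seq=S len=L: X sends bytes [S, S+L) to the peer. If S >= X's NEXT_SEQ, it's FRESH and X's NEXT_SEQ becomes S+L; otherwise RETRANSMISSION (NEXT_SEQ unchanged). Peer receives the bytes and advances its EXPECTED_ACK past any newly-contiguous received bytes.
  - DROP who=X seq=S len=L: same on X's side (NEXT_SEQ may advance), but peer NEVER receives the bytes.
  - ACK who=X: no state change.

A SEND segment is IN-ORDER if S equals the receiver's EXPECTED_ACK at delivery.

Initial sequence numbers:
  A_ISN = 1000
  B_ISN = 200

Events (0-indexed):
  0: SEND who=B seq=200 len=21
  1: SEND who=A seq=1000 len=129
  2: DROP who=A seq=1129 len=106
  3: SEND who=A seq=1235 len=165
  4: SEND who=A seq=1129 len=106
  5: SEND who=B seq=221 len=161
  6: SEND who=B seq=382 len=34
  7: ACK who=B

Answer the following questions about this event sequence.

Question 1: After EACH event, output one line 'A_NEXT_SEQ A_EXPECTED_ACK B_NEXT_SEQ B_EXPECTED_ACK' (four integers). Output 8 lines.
1000 221 221 1000
1129 221 221 1129
1235 221 221 1129
1400 221 221 1129
1400 221 221 1400
1400 382 382 1400
1400 416 416 1400
1400 416 416 1400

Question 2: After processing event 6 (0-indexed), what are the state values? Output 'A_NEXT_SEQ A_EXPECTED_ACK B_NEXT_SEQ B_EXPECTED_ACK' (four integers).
After event 0: A_seq=1000 A_ack=221 B_seq=221 B_ack=1000
After event 1: A_seq=1129 A_ack=221 B_seq=221 B_ack=1129
After event 2: A_seq=1235 A_ack=221 B_seq=221 B_ack=1129
After event 3: A_seq=1400 A_ack=221 B_seq=221 B_ack=1129
After event 4: A_seq=1400 A_ack=221 B_seq=221 B_ack=1400
After event 5: A_seq=1400 A_ack=382 B_seq=382 B_ack=1400
After event 6: A_seq=1400 A_ack=416 B_seq=416 B_ack=1400

1400 416 416 1400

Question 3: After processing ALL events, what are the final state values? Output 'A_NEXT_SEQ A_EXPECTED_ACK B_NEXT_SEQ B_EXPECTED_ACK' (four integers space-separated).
Answer: 1400 416 416 1400

Derivation:
After event 0: A_seq=1000 A_ack=221 B_seq=221 B_ack=1000
After event 1: A_seq=1129 A_ack=221 B_seq=221 B_ack=1129
After event 2: A_seq=1235 A_ack=221 B_seq=221 B_ack=1129
After event 3: A_seq=1400 A_ack=221 B_seq=221 B_ack=1129
After event 4: A_seq=1400 A_ack=221 B_seq=221 B_ack=1400
After event 5: A_seq=1400 A_ack=382 B_seq=382 B_ack=1400
After event 6: A_seq=1400 A_ack=416 B_seq=416 B_ack=1400
After event 7: A_seq=1400 A_ack=416 B_seq=416 B_ack=1400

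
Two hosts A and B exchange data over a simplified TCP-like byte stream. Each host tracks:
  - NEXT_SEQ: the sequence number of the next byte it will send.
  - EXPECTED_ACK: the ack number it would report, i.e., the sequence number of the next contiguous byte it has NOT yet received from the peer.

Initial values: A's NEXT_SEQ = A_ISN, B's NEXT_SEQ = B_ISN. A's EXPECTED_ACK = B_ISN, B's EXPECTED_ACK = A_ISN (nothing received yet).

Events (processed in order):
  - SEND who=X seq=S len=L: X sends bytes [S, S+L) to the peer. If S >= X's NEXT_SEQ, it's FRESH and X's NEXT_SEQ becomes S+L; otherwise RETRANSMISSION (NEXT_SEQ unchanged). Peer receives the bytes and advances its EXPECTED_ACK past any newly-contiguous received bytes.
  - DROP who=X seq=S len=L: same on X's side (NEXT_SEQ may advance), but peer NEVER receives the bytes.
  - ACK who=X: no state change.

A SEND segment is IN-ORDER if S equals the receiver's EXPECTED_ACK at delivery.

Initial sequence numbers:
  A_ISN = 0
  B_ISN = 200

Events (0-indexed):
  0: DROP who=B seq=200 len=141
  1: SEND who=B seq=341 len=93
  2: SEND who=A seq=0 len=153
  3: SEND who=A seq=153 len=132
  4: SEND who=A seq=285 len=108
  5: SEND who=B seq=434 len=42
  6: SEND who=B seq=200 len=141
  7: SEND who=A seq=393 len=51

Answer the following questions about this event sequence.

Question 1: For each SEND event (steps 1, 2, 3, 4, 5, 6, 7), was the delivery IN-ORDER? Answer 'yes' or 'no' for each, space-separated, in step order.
Step 1: SEND seq=341 -> out-of-order
Step 2: SEND seq=0 -> in-order
Step 3: SEND seq=153 -> in-order
Step 4: SEND seq=285 -> in-order
Step 5: SEND seq=434 -> out-of-order
Step 6: SEND seq=200 -> in-order
Step 7: SEND seq=393 -> in-order

Answer: no yes yes yes no yes yes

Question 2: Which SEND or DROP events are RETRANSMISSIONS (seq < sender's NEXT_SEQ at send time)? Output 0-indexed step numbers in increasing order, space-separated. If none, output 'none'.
Step 0: DROP seq=200 -> fresh
Step 1: SEND seq=341 -> fresh
Step 2: SEND seq=0 -> fresh
Step 3: SEND seq=153 -> fresh
Step 4: SEND seq=285 -> fresh
Step 5: SEND seq=434 -> fresh
Step 6: SEND seq=200 -> retransmit
Step 7: SEND seq=393 -> fresh

Answer: 6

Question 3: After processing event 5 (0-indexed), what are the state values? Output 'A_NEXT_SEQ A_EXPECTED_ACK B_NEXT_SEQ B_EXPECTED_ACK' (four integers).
After event 0: A_seq=0 A_ack=200 B_seq=341 B_ack=0
After event 1: A_seq=0 A_ack=200 B_seq=434 B_ack=0
After event 2: A_seq=153 A_ack=200 B_seq=434 B_ack=153
After event 3: A_seq=285 A_ack=200 B_seq=434 B_ack=285
After event 4: A_seq=393 A_ack=200 B_seq=434 B_ack=393
After event 5: A_seq=393 A_ack=200 B_seq=476 B_ack=393

393 200 476 393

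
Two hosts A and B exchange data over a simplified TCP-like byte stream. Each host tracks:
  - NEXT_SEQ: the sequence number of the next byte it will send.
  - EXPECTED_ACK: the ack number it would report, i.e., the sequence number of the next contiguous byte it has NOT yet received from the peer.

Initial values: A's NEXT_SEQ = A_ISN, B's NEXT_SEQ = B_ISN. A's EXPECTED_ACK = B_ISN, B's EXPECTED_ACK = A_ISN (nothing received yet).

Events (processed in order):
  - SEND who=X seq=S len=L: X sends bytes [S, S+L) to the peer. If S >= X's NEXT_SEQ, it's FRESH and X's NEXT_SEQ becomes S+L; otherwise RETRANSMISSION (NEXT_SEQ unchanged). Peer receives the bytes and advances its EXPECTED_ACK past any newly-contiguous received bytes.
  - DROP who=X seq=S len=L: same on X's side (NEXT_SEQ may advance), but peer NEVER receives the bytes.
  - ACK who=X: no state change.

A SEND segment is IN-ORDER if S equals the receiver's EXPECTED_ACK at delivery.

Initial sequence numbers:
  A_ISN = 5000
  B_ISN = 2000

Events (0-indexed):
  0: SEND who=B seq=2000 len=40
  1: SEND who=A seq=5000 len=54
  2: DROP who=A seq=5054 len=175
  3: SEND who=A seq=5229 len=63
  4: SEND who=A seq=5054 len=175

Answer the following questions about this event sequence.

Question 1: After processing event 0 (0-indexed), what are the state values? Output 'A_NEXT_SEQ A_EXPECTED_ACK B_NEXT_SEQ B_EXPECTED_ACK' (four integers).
After event 0: A_seq=5000 A_ack=2040 B_seq=2040 B_ack=5000

5000 2040 2040 5000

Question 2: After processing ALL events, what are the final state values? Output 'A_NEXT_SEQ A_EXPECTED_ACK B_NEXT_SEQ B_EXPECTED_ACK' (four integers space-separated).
Answer: 5292 2040 2040 5292

Derivation:
After event 0: A_seq=5000 A_ack=2040 B_seq=2040 B_ack=5000
After event 1: A_seq=5054 A_ack=2040 B_seq=2040 B_ack=5054
After event 2: A_seq=5229 A_ack=2040 B_seq=2040 B_ack=5054
After event 3: A_seq=5292 A_ack=2040 B_seq=2040 B_ack=5054
After event 4: A_seq=5292 A_ack=2040 B_seq=2040 B_ack=5292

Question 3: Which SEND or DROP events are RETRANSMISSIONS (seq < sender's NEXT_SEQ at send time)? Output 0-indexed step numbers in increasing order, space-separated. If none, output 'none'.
Step 0: SEND seq=2000 -> fresh
Step 1: SEND seq=5000 -> fresh
Step 2: DROP seq=5054 -> fresh
Step 3: SEND seq=5229 -> fresh
Step 4: SEND seq=5054 -> retransmit

Answer: 4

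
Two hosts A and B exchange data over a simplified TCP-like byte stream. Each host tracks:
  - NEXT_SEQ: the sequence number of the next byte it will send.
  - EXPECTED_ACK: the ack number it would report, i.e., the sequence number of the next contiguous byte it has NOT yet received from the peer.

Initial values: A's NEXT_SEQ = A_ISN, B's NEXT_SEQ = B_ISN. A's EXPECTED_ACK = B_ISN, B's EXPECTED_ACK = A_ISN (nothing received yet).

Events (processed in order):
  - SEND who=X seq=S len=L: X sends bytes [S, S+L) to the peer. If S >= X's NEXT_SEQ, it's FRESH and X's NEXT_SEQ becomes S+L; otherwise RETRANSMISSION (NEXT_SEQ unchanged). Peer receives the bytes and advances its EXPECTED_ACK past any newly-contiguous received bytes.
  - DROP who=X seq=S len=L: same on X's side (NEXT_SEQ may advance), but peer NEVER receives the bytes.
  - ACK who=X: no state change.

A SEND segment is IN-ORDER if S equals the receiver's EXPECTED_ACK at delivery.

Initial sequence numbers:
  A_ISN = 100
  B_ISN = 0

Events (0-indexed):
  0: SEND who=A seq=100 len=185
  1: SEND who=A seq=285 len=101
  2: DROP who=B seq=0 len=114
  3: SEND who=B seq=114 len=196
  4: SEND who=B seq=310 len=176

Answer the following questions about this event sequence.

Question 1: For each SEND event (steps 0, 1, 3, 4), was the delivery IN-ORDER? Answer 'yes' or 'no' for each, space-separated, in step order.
Step 0: SEND seq=100 -> in-order
Step 1: SEND seq=285 -> in-order
Step 3: SEND seq=114 -> out-of-order
Step 4: SEND seq=310 -> out-of-order

Answer: yes yes no no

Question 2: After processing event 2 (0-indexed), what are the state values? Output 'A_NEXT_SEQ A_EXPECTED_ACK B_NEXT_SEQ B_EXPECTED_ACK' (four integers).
After event 0: A_seq=285 A_ack=0 B_seq=0 B_ack=285
After event 1: A_seq=386 A_ack=0 B_seq=0 B_ack=386
After event 2: A_seq=386 A_ack=0 B_seq=114 B_ack=386

386 0 114 386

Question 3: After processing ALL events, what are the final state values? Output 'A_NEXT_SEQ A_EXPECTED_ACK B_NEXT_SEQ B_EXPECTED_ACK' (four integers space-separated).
Answer: 386 0 486 386

Derivation:
After event 0: A_seq=285 A_ack=0 B_seq=0 B_ack=285
After event 1: A_seq=386 A_ack=0 B_seq=0 B_ack=386
After event 2: A_seq=386 A_ack=0 B_seq=114 B_ack=386
After event 3: A_seq=386 A_ack=0 B_seq=310 B_ack=386
After event 4: A_seq=386 A_ack=0 B_seq=486 B_ack=386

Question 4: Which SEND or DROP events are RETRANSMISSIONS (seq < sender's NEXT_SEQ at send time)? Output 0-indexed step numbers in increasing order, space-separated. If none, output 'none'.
Step 0: SEND seq=100 -> fresh
Step 1: SEND seq=285 -> fresh
Step 2: DROP seq=0 -> fresh
Step 3: SEND seq=114 -> fresh
Step 4: SEND seq=310 -> fresh

Answer: none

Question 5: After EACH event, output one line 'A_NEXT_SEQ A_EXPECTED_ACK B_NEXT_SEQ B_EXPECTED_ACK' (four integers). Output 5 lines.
285 0 0 285
386 0 0 386
386 0 114 386
386 0 310 386
386 0 486 386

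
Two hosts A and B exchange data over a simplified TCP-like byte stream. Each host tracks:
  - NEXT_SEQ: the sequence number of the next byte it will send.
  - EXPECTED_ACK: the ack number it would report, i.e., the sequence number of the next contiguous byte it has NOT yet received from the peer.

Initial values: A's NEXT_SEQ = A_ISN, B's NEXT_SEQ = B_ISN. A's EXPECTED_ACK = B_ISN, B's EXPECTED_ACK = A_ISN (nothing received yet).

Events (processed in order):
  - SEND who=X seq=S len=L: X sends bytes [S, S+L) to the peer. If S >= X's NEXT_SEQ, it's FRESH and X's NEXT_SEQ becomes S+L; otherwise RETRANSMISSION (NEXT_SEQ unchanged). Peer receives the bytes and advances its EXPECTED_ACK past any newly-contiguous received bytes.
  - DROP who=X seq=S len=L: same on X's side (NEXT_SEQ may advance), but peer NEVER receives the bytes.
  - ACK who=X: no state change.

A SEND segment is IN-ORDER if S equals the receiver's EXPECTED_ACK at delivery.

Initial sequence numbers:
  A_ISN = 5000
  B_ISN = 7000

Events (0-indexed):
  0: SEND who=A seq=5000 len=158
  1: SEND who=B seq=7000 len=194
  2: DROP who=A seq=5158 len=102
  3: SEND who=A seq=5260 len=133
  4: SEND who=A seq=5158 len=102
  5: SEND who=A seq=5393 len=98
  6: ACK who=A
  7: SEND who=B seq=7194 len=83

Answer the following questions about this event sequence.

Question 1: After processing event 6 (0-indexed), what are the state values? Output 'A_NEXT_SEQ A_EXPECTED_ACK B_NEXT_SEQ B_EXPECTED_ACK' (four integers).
After event 0: A_seq=5158 A_ack=7000 B_seq=7000 B_ack=5158
After event 1: A_seq=5158 A_ack=7194 B_seq=7194 B_ack=5158
After event 2: A_seq=5260 A_ack=7194 B_seq=7194 B_ack=5158
After event 3: A_seq=5393 A_ack=7194 B_seq=7194 B_ack=5158
After event 4: A_seq=5393 A_ack=7194 B_seq=7194 B_ack=5393
After event 5: A_seq=5491 A_ack=7194 B_seq=7194 B_ack=5491
After event 6: A_seq=5491 A_ack=7194 B_seq=7194 B_ack=5491

5491 7194 7194 5491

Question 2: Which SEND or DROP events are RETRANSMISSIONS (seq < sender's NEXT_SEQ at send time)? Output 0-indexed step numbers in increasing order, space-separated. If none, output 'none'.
Step 0: SEND seq=5000 -> fresh
Step 1: SEND seq=7000 -> fresh
Step 2: DROP seq=5158 -> fresh
Step 3: SEND seq=5260 -> fresh
Step 4: SEND seq=5158 -> retransmit
Step 5: SEND seq=5393 -> fresh
Step 7: SEND seq=7194 -> fresh

Answer: 4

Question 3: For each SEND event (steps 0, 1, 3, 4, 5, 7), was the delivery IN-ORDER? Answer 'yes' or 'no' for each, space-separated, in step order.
Answer: yes yes no yes yes yes

Derivation:
Step 0: SEND seq=5000 -> in-order
Step 1: SEND seq=7000 -> in-order
Step 3: SEND seq=5260 -> out-of-order
Step 4: SEND seq=5158 -> in-order
Step 5: SEND seq=5393 -> in-order
Step 7: SEND seq=7194 -> in-order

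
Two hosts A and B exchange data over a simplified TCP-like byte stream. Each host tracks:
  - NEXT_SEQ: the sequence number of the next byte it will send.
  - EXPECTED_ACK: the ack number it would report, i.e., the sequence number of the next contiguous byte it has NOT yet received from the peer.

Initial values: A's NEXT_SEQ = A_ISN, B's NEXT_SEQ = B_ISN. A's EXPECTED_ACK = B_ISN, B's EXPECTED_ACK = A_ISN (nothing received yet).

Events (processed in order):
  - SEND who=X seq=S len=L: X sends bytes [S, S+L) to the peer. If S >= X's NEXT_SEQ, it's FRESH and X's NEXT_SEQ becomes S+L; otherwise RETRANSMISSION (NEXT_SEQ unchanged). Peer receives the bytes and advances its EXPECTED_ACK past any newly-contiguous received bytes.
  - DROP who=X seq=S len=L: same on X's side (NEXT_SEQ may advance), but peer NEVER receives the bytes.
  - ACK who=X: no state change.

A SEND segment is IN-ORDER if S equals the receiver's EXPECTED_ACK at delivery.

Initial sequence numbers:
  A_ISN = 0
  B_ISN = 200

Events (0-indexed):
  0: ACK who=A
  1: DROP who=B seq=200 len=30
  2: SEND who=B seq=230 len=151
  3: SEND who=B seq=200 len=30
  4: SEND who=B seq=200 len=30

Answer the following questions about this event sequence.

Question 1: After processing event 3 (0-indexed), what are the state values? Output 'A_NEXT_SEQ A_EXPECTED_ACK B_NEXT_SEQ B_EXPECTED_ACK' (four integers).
After event 0: A_seq=0 A_ack=200 B_seq=200 B_ack=0
After event 1: A_seq=0 A_ack=200 B_seq=230 B_ack=0
After event 2: A_seq=0 A_ack=200 B_seq=381 B_ack=0
After event 3: A_seq=0 A_ack=381 B_seq=381 B_ack=0

0 381 381 0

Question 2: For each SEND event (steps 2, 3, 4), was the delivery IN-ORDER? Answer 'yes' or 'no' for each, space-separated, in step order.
Answer: no yes no

Derivation:
Step 2: SEND seq=230 -> out-of-order
Step 3: SEND seq=200 -> in-order
Step 4: SEND seq=200 -> out-of-order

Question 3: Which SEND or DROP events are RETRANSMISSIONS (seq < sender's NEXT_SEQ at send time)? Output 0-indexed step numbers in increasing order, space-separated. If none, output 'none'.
Answer: 3 4

Derivation:
Step 1: DROP seq=200 -> fresh
Step 2: SEND seq=230 -> fresh
Step 3: SEND seq=200 -> retransmit
Step 4: SEND seq=200 -> retransmit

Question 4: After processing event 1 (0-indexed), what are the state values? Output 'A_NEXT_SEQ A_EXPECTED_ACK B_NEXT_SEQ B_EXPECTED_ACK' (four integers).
After event 0: A_seq=0 A_ack=200 B_seq=200 B_ack=0
After event 1: A_seq=0 A_ack=200 B_seq=230 B_ack=0

0 200 230 0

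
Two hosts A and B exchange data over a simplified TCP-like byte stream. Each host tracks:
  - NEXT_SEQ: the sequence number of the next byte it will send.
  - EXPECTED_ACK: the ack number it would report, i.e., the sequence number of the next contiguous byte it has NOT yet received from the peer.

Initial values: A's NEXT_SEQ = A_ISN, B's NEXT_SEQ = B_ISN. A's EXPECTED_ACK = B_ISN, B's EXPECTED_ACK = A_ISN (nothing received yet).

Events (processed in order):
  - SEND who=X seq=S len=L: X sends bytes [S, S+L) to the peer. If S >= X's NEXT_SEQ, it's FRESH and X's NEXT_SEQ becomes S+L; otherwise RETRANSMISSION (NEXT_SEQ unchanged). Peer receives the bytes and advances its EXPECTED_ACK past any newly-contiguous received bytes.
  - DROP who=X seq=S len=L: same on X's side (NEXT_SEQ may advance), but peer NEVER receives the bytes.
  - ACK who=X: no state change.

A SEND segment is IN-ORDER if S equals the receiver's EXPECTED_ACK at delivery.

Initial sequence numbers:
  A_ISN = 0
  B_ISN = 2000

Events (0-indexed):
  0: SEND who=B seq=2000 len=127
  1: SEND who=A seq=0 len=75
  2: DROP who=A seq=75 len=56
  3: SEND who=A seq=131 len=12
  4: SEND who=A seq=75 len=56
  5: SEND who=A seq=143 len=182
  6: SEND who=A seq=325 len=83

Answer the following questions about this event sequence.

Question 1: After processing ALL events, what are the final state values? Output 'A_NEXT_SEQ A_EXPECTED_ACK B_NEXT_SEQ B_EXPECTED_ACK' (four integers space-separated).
Answer: 408 2127 2127 408

Derivation:
After event 0: A_seq=0 A_ack=2127 B_seq=2127 B_ack=0
After event 1: A_seq=75 A_ack=2127 B_seq=2127 B_ack=75
After event 2: A_seq=131 A_ack=2127 B_seq=2127 B_ack=75
After event 3: A_seq=143 A_ack=2127 B_seq=2127 B_ack=75
After event 4: A_seq=143 A_ack=2127 B_seq=2127 B_ack=143
After event 5: A_seq=325 A_ack=2127 B_seq=2127 B_ack=325
After event 6: A_seq=408 A_ack=2127 B_seq=2127 B_ack=408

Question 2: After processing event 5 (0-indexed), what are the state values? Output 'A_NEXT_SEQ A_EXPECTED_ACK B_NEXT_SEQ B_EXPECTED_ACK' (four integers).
After event 0: A_seq=0 A_ack=2127 B_seq=2127 B_ack=0
After event 1: A_seq=75 A_ack=2127 B_seq=2127 B_ack=75
After event 2: A_seq=131 A_ack=2127 B_seq=2127 B_ack=75
After event 3: A_seq=143 A_ack=2127 B_seq=2127 B_ack=75
After event 4: A_seq=143 A_ack=2127 B_seq=2127 B_ack=143
After event 5: A_seq=325 A_ack=2127 B_seq=2127 B_ack=325

325 2127 2127 325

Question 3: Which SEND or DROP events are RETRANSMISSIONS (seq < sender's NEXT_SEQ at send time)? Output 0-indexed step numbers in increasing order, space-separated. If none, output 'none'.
Answer: 4

Derivation:
Step 0: SEND seq=2000 -> fresh
Step 1: SEND seq=0 -> fresh
Step 2: DROP seq=75 -> fresh
Step 3: SEND seq=131 -> fresh
Step 4: SEND seq=75 -> retransmit
Step 5: SEND seq=143 -> fresh
Step 6: SEND seq=325 -> fresh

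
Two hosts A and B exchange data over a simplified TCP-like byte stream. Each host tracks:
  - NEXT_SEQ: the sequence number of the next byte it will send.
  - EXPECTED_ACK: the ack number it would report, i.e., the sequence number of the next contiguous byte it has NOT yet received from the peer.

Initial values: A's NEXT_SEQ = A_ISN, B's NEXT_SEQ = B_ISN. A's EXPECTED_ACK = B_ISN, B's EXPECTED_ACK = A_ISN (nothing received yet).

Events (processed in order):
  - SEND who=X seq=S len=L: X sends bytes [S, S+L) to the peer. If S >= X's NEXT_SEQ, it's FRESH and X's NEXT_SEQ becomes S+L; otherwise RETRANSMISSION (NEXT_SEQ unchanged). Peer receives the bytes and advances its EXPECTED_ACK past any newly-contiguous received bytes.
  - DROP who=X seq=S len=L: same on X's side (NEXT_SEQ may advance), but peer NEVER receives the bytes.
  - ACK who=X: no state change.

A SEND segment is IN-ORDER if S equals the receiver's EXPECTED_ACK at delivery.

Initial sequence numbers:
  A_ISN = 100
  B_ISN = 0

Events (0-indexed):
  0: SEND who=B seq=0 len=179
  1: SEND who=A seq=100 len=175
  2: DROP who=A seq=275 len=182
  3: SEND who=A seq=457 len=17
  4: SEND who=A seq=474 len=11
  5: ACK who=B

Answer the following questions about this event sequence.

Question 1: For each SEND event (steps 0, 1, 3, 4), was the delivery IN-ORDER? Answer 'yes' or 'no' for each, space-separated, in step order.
Answer: yes yes no no

Derivation:
Step 0: SEND seq=0 -> in-order
Step 1: SEND seq=100 -> in-order
Step 3: SEND seq=457 -> out-of-order
Step 4: SEND seq=474 -> out-of-order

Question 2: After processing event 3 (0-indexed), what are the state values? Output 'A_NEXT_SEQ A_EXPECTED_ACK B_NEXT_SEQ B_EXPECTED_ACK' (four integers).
After event 0: A_seq=100 A_ack=179 B_seq=179 B_ack=100
After event 1: A_seq=275 A_ack=179 B_seq=179 B_ack=275
After event 2: A_seq=457 A_ack=179 B_seq=179 B_ack=275
After event 3: A_seq=474 A_ack=179 B_seq=179 B_ack=275

474 179 179 275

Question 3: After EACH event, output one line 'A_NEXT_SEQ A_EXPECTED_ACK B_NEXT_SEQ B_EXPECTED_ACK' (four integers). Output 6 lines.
100 179 179 100
275 179 179 275
457 179 179 275
474 179 179 275
485 179 179 275
485 179 179 275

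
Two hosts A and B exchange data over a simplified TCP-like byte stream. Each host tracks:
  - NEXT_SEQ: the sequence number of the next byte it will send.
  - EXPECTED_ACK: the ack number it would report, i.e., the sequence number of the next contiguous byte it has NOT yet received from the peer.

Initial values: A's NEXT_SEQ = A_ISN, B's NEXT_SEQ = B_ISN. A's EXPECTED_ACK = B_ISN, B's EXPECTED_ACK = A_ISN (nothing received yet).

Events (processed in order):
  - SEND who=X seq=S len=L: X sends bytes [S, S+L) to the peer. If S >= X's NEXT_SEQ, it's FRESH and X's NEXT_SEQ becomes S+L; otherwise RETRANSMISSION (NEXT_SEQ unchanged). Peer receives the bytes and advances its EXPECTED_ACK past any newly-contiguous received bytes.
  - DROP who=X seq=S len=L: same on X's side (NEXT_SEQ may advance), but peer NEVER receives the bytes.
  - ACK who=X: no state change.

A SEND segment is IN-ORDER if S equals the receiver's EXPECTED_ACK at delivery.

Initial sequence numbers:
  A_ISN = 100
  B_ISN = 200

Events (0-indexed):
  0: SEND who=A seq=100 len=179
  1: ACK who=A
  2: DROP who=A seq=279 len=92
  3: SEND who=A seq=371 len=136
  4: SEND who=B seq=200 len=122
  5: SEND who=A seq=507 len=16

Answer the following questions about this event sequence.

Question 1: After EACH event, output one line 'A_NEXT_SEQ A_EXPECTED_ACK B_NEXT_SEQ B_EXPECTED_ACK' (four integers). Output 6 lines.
279 200 200 279
279 200 200 279
371 200 200 279
507 200 200 279
507 322 322 279
523 322 322 279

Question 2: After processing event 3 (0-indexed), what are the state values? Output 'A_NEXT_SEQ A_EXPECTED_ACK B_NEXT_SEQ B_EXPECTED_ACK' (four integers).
After event 0: A_seq=279 A_ack=200 B_seq=200 B_ack=279
After event 1: A_seq=279 A_ack=200 B_seq=200 B_ack=279
After event 2: A_seq=371 A_ack=200 B_seq=200 B_ack=279
After event 3: A_seq=507 A_ack=200 B_seq=200 B_ack=279

507 200 200 279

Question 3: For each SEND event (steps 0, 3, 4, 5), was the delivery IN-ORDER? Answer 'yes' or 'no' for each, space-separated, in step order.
Answer: yes no yes no

Derivation:
Step 0: SEND seq=100 -> in-order
Step 3: SEND seq=371 -> out-of-order
Step 4: SEND seq=200 -> in-order
Step 5: SEND seq=507 -> out-of-order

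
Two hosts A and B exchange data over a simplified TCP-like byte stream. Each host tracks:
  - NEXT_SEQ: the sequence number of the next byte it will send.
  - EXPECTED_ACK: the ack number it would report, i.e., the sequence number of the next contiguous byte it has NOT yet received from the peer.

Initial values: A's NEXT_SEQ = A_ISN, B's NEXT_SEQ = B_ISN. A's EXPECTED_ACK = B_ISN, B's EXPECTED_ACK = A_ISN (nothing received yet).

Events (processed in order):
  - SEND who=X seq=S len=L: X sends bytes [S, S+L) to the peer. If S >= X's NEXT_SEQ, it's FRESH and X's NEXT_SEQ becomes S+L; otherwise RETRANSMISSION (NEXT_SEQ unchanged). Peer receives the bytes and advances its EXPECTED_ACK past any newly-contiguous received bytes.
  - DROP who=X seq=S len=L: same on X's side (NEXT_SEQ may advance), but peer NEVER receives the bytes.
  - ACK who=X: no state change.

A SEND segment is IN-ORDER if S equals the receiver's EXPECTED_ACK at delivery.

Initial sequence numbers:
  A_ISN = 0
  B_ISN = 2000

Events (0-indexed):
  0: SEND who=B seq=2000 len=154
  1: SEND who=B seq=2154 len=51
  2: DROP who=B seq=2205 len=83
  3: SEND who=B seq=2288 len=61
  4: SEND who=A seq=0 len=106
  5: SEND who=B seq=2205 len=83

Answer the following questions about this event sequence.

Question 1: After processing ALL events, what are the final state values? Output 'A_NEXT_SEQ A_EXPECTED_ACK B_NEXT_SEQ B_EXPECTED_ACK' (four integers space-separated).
After event 0: A_seq=0 A_ack=2154 B_seq=2154 B_ack=0
After event 1: A_seq=0 A_ack=2205 B_seq=2205 B_ack=0
After event 2: A_seq=0 A_ack=2205 B_seq=2288 B_ack=0
After event 3: A_seq=0 A_ack=2205 B_seq=2349 B_ack=0
After event 4: A_seq=106 A_ack=2205 B_seq=2349 B_ack=106
After event 5: A_seq=106 A_ack=2349 B_seq=2349 B_ack=106

Answer: 106 2349 2349 106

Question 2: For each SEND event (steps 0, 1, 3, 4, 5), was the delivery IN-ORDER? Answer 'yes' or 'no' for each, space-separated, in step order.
Step 0: SEND seq=2000 -> in-order
Step 1: SEND seq=2154 -> in-order
Step 3: SEND seq=2288 -> out-of-order
Step 4: SEND seq=0 -> in-order
Step 5: SEND seq=2205 -> in-order

Answer: yes yes no yes yes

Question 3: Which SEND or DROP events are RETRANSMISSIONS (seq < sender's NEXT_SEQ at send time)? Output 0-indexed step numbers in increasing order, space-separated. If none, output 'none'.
Step 0: SEND seq=2000 -> fresh
Step 1: SEND seq=2154 -> fresh
Step 2: DROP seq=2205 -> fresh
Step 3: SEND seq=2288 -> fresh
Step 4: SEND seq=0 -> fresh
Step 5: SEND seq=2205 -> retransmit

Answer: 5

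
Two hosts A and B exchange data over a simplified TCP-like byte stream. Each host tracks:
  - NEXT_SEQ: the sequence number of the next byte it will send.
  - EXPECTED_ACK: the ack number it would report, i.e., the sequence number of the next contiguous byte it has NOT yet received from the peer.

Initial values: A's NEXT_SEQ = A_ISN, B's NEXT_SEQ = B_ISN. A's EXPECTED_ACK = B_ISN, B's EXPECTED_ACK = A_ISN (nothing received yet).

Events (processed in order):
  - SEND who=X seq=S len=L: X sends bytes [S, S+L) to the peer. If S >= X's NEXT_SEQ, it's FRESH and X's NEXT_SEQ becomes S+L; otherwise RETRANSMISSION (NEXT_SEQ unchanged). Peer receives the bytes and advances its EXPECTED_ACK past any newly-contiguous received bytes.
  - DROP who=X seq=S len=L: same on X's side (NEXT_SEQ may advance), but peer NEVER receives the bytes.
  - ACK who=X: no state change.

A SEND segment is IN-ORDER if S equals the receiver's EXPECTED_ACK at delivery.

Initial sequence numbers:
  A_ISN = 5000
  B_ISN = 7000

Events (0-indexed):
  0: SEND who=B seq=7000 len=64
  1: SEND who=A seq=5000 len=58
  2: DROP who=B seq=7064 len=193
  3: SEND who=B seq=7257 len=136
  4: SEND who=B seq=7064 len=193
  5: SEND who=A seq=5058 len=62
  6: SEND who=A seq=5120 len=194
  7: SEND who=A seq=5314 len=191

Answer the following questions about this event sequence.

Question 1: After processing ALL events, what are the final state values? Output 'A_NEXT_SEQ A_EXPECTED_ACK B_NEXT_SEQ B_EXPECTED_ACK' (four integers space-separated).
Answer: 5505 7393 7393 5505

Derivation:
After event 0: A_seq=5000 A_ack=7064 B_seq=7064 B_ack=5000
After event 1: A_seq=5058 A_ack=7064 B_seq=7064 B_ack=5058
After event 2: A_seq=5058 A_ack=7064 B_seq=7257 B_ack=5058
After event 3: A_seq=5058 A_ack=7064 B_seq=7393 B_ack=5058
After event 4: A_seq=5058 A_ack=7393 B_seq=7393 B_ack=5058
After event 5: A_seq=5120 A_ack=7393 B_seq=7393 B_ack=5120
After event 6: A_seq=5314 A_ack=7393 B_seq=7393 B_ack=5314
After event 7: A_seq=5505 A_ack=7393 B_seq=7393 B_ack=5505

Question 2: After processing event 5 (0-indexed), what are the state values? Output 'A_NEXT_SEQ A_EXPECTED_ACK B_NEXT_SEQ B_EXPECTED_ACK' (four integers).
After event 0: A_seq=5000 A_ack=7064 B_seq=7064 B_ack=5000
After event 1: A_seq=5058 A_ack=7064 B_seq=7064 B_ack=5058
After event 2: A_seq=5058 A_ack=7064 B_seq=7257 B_ack=5058
After event 3: A_seq=5058 A_ack=7064 B_seq=7393 B_ack=5058
After event 4: A_seq=5058 A_ack=7393 B_seq=7393 B_ack=5058
After event 5: A_seq=5120 A_ack=7393 B_seq=7393 B_ack=5120

5120 7393 7393 5120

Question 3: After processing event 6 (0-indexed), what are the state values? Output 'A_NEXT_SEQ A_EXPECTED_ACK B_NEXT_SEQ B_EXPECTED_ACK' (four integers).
After event 0: A_seq=5000 A_ack=7064 B_seq=7064 B_ack=5000
After event 1: A_seq=5058 A_ack=7064 B_seq=7064 B_ack=5058
After event 2: A_seq=5058 A_ack=7064 B_seq=7257 B_ack=5058
After event 3: A_seq=5058 A_ack=7064 B_seq=7393 B_ack=5058
After event 4: A_seq=5058 A_ack=7393 B_seq=7393 B_ack=5058
After event 5: A_seq=5120 A_ack=7393 B_seq=7393 B_ack=5120
After event 6: A_seq=5314 A_ack=7393 B_seq=7393 B_ack=5314

5314 7393 7393 5314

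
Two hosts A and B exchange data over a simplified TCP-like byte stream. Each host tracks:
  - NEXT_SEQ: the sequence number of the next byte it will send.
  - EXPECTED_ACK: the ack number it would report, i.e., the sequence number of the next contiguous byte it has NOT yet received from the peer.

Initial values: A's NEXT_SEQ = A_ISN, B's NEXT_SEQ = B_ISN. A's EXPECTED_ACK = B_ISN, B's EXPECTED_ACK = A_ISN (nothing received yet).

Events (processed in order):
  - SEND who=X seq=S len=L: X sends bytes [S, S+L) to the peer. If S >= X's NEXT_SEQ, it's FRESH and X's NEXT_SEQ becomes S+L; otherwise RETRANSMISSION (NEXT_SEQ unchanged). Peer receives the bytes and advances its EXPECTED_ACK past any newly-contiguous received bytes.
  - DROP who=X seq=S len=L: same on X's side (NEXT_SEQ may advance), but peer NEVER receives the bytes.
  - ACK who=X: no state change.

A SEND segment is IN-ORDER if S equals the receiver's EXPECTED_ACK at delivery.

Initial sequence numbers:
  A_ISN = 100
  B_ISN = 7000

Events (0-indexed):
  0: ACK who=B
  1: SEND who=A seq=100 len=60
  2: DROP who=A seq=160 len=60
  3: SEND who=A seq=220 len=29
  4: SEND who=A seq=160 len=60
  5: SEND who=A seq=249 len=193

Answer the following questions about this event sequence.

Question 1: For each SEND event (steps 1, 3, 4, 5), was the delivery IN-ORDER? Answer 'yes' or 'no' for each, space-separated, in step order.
Answer: yes no yes yes

Derivation:
Step 1: SEND seq=100 -> in-order
Step 3: SEND seq=220 -> out-of-order
Step 4: SEND seq=160 -> in-order
Step 5: SEND seq=249 -> in-order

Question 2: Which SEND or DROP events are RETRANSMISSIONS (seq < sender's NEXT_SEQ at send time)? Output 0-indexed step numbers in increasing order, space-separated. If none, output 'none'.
Answer: 4

Derivation:
Step 1: SEND seq=100 -> fresh
Step 2: DROP seq=160 -> fresh
Step 3: SEND seq=220 -> fresh
Step 4: SEND seq=160 -> retransmit
Step 5: SEND seq=249 -> fresh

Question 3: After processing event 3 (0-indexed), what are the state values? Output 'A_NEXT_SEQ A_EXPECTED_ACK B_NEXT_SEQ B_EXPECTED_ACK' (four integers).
After event 0: A_seq=100 A_ack=7000 B_seq=7000 B_ack=100
After event 1: A_seq=160 A_ack=7000 B_seq=7000 B_ack=160
After event 2: A_seq=220 A_ack=7000 B_seq=7000 B_ack=160
After event 3: A_seq=249 A_ack=7000 B_seq=7000 B_ack=160

249 7000 7000 160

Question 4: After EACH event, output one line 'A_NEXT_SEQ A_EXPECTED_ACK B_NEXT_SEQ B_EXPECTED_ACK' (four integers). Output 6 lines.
100 7000 7000 100
160 7000 7000 160
220 7000 7000 160
249 7000 7000 160
249 7000 7000 249
442 7000 7000 442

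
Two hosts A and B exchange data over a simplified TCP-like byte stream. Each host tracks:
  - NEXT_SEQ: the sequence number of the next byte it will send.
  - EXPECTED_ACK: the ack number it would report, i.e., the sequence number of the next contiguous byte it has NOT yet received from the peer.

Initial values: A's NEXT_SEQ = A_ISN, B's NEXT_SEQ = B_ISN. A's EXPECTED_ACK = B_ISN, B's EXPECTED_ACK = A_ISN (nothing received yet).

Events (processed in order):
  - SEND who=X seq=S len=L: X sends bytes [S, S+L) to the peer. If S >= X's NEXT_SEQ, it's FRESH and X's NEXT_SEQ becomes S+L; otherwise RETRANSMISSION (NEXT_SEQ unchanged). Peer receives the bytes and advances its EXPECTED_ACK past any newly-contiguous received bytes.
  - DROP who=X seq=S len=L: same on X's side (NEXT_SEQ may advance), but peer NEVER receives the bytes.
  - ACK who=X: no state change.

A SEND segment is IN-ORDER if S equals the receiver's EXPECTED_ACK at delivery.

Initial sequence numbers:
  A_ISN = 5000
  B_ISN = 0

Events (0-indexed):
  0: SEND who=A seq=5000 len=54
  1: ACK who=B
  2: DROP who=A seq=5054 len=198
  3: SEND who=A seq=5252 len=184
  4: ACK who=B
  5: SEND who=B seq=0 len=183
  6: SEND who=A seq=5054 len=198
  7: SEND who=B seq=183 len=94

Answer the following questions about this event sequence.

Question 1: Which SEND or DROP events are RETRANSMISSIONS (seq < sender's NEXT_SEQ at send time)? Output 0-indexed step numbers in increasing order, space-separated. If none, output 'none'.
Step 0: SEND seq=5000 -> fresh
Step 2: DROP seq=5054 -> fresh
Step 3: SEND seq=5252 -> fresh
Step 5: SEND seq=0 -> fresh
Step 6: SEND seq=5054 -> retransmit
Step 7: SEND seq=183 -> fresh

Answer: 6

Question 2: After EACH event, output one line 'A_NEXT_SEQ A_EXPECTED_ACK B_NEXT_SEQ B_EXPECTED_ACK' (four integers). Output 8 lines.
5054 0 0 5054
5054 0 0 5054
5252 0 0 5054
5436 0 0 5054
5436 0 0 5054
5436 183 183 5054
5436 183 183 5436
5436 277 277 5436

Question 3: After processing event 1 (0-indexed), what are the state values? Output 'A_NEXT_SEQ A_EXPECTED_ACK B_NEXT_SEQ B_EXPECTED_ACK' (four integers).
After event 0: A_seq=5054 A_ack=0 B_seq=0 B_ack=5054
After event 1: A_seq=5054 A_ack=0 B_seq=0 B_ack=5054

5054 0 0 5054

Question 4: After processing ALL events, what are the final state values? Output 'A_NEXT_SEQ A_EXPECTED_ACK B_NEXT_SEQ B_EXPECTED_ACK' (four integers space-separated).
After event 0: A_seq=5054 A_ack=0 B_seq=0 B_ack=5054
After event 1: A_seq=5054 A_ack=0 B_seq=0 B_ack=5054
After event 2: A_seq=5252 A_ack=0 B_seq=0 B_ack=5054
After event 3: A_seq=5436 A_ack=0 B_seq=0 B_ack=5054
After event 4: A_seq=5436 A_ack=0 B_seq=0 B_ack=5054
After event 5: A_seq=5436 A_ack=183 B_seq=183 B_ack=5054
After event 6: A_seq=5436 A_ack=183 B_seq=183 B_ack=5436
After event 7: A_seq=5436 A_ack=277 B_seq=277 B_ack=5436

Answer: 5436 277 277 5436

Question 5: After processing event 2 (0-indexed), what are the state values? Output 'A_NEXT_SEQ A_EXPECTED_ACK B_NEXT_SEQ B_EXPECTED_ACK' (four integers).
After event 0: A_seq=5054 A_ack=0 B_seq=0 B_ack=5054
After event 1: A_seq=5054 A_ack=0 B_seq=0 B_ack=5054
After event 2: A_seq=5252 A_ack=0 B_seq=0 B_ack=5054

5252 0 0 5054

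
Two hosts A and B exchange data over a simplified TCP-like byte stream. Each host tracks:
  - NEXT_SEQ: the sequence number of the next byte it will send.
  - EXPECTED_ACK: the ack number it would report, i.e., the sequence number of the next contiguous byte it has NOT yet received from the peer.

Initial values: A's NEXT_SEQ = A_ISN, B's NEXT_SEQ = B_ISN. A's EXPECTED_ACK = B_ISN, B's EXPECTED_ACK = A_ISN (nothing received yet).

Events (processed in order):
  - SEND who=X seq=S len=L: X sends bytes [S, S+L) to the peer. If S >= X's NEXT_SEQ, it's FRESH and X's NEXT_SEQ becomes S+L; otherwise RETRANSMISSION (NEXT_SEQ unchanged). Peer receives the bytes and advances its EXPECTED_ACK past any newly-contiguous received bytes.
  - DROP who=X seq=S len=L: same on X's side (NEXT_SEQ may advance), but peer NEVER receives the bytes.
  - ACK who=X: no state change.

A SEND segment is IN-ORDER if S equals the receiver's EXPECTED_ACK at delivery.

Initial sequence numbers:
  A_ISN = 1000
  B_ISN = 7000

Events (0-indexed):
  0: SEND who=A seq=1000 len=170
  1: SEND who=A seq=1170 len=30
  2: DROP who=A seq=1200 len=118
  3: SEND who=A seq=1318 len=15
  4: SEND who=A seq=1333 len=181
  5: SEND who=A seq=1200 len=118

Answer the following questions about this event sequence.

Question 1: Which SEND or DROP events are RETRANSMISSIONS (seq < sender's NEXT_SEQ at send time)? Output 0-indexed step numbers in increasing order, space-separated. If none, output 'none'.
Answer: 5

Derivation:
Step 0: SEND seq=1000 -> fresh
Step 1: SEND seq=1170 -> fresh
Step 2: DROP seq=1200 -> fresh
Step 3: SEND seq=1318 -> fresh
Step 4: SEND seq=1333 -> fresh
Step 5: SEND seq=1200 -> retransmit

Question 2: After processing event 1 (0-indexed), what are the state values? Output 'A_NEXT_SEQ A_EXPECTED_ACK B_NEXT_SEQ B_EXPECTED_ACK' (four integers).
After event 0: A_seq=1170 A_ack=7000 B_seq=7000 B_ack=1170
After event 1: A_seq=1200 A_ack=7000 B_seq=7000 B_ack=1200

1200 7000 7000 1200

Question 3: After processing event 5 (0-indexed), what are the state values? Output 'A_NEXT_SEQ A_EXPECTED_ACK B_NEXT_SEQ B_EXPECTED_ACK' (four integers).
After event 0: A_seq=1170 A_ack=7000 B_seq=7000 B_ack=1170
After event 1: A_seq=1200 A_ack=7000 B_seq=7000 B_ack=1200
After event 2: A_seq=1318 A_ack=7000 B_seq=7000 B_ack=1200
After event 3: A_seq=1333 A_ack=7000 B_seq=7000 B_ack=1200
After event 4: A_seq=1514 A_ack=7000 B_seq=7000 B_ack=1200
After event 5: A_seq=1514 A_ack=7000 B_seq=7000 B_ack=1514

1514 7000 7000 1514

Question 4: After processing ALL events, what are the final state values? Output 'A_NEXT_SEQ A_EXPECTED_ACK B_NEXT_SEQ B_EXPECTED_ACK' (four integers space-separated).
Answer: 1514 7000 7000 1514

Derivation:
After event 0: A_seq=1170 A_ack=7000 B_seq=7000 B_ack=1170
After event 1: A_seq=1200 A_ack=7000 B_seq=7000 B_ack=1200
After event 2: A_seq=1318 A_ack=7000 B_seq=7000 B_ack=1200
After event 3: A_seq=1333 A_ack=7000 B_seq=7000 B_ack=1200
After event 4: A_seq=1514 A_ack=7000 B_seq=7000 B_ack=1200
After event 5: A_seq=1514 A_ack=7000 B_seq=7000 B_ack=1514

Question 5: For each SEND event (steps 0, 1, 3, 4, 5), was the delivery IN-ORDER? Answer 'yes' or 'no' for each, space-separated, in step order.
Answer: yes yes no no yes

Derivation:
Step 0: SEND seq=1000 -> in-order
Step 1: SEND seq=1170 -> in-order
Step 3: SEND seq=1318 -> out-of-order
Step 4: SEND seq=1333 -> out-of-order
Step 5: SEND seq=1200 -> in-order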